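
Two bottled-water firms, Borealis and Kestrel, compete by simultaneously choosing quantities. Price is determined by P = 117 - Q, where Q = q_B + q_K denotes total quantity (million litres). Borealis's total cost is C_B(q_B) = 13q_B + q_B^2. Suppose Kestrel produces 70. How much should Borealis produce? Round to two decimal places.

8.50

With the rival's output fixed at 70, Borealis's profit is π_B = (117 - 70 - q_B)q_B - (13q_B + q_B²) = (47 - q_B)q_B - (13q_B + q_B²).
∂π_B/∂q_B = 34 - 4q_B = 0, so q_B = 17/2.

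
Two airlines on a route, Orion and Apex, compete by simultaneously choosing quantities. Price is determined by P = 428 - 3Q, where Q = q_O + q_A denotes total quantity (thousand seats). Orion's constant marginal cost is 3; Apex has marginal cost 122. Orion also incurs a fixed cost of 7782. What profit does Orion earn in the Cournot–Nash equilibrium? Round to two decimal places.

Orion's profit: π_O = (428 - 3Q)q_O - (3q_O). Setting ∂π_O/∂q_O = 0: 425 - 6q_O - 3(q_A) = 0.
Apex's first-order condition: 306 - 6q_A - 3(q_O) = 0.
Rearranging gives the reaction functions q_O = (425 - 3q_A)/6 and q_A = (306 - 3q_O)/6.
Substituting one into the other gives q_O = 544/9 and q_A = 187/9.
Price P = 428 - 3·(731/9) = 553/3.
Orion's profit: (553/3 - 3)·(544/9) - 7782 = 3178.5926.

3178.59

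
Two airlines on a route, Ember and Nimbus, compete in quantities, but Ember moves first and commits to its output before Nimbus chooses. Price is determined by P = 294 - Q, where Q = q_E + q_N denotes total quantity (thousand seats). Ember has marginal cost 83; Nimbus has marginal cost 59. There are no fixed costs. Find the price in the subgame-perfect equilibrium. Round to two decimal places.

129.75

The follower Nimbus best-responds to any q_E: π_N = (294 - Q)q_N - 59q_N.
Setting the follower's marginal profit to zero, 235 - q_E - 2q_N = 0, i.e. q_N = (235 - q_E)/2.
The leader anticipates this reaction. Substituting into P = 294 - Q gives P = 353/2 - (1/2)q_E, so π_E = (353/2 - (1/2)q_E)q_E - 83q_E.
The leader's first-order condition 187/2 - q_E = 0 yields q_E = 187/2.
Then q_N = (235 - 187/2)/2 = 283/4.
Total output Q = 657/4, so price P = 294 - 657/4 = 519/4.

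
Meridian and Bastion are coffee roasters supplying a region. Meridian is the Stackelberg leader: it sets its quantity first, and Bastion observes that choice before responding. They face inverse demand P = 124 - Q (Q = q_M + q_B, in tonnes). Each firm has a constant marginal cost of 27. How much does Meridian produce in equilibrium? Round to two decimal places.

Solve by backward induction. Given q_M, the follower Bastion maximises π_B = (124 - q_M - q_B)q_B - 27q_B.
Setting the follower's marginal profit to zero, 97 - q_M - 2q_B = 0, i.e. q_B = (97 - q_M)/2.
Meridian substitutes q_B(q_M) into its own profit: π_M = q_M(124 - q_M - (97 - q_M)/2) - 27q_M = (151/2 - (1/2)q_M)q_M - 27q_M.
Leader FOC: 97/2 - q_M = 0, so q_M = 97/2.
Then q_B = (97 - 97/2)/2 = 97/4.

48.50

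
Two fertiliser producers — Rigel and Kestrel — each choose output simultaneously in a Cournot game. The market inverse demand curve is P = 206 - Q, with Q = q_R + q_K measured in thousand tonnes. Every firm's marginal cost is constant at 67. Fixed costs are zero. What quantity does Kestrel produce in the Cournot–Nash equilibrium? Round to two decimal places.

46.33

Each firm earns π_i = (206 - Q)q_i - 67q_i.
Setting ∂π_i/∂q_i = 0 with rivals' quantities fixed: 139 - 2q_i - q_j = 0.
By symmetry each firm produces the same amount; substituting q_j = q_i yields q_i = 139/3.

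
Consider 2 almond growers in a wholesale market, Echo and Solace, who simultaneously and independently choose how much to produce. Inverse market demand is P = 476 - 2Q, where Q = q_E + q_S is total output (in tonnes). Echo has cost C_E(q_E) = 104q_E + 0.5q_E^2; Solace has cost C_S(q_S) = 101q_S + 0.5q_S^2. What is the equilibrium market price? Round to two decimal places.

Echo's profit: π_E = (476 - 2Q)q_E - (104q_E + (1/2)q_E²). Setting ∂π_E/∂q_E = 0: 372 - 5q_E - 2(q_S) = 0.
Solace's first-order condition: 375 - 5q_S - 2(q_E) = 0.
Best responses: q_E = (372 - 2q_S)/5, q_S = (375 - 2q_E)/5.
Solving the pair: q_E = 370/7, q_S = 377/7.
Total output Q = 747/7, so price P = 476 - 2·(747/7) = 1838/7.

262.57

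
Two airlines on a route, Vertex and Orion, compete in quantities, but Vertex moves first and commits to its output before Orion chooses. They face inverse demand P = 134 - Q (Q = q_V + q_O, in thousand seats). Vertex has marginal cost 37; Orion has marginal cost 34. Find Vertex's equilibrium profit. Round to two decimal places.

1104.50

The follower Orion best-responds to any q_V: π_O = (134 - Q)q_O - 34q_O.
Setting the follower's marginal profit to zero, 100 - q_V - 2q_O = 0, i.e. q_O = (100 - q_V)/2.
Vertex substitutes q_O(q_V) into its own profit: π_V = q_V(134 - q_V - (100 - q_V)/2) - 37q_V = (84 - (1/2)q_V)q_V - 37q_V.
Maximising: ∂π_V/∂q_V = 47 - q_V = 0, giving q_V = 47.
Then q_O = (100 - 47)/2 = 53/2.
Price P = 134 - 147/2 = 121/2.
Vertex's profit: (121/2 - 37)·47 = 1104.5000.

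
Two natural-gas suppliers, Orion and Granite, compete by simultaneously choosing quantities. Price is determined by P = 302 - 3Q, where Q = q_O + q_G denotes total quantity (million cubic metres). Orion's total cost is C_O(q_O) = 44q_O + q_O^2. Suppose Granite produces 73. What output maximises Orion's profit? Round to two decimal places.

4.88

With the rival's output fixed at 73, Orion's profit is π_O = (302 - 3·73 - 3q_O)q_O - (44q_O + q_O²) = (83 - 3q_O)q_O - (44q_O + q_O²).
∂π_O/∂q_O = 39 - 8q_O = 0, so q_O = 39/8.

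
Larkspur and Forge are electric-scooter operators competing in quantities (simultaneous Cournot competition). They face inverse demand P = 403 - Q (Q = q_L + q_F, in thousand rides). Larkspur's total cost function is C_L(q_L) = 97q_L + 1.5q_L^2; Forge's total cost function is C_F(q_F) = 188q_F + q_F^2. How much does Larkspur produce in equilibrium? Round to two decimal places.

53.11

Larkspur's profit: π_L = (403 - Q)q_L - (97q_L + (3/2)q_L²). Setting ∂π_L/∂q_L = 0: 306 - 5q_L - (q_F) = 0.
Forge's first-order condition: 215 - 4q_F - (q_L) = 0.
So q_L = (306 - q_F)/5 and q_F = (215 - q_L)/4.
Substituting one into the other gives q_L = 1009/19 and q_F = 769/19.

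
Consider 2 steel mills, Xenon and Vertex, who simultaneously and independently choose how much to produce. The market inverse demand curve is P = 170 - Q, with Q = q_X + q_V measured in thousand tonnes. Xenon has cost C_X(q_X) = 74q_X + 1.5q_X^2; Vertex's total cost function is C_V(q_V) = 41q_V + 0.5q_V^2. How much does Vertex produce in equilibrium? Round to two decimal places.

39.21

Xenon's profit: π_X = (170 - Q)q_X - (74q_X + (3/2)q_X²). Setting ∂π_X/∂q_X = 0: 96 - 5q_X - (q_V) = 0.
Vertex's profit: π_V = (170 - Q)q_V - (41q_V + (1/2)q_V²). Setting ∂π_V/∂q_V = 0: 129 - 3q_V - (q_X) = 0.
Rearranging gives the reaction functions q_X = (96 - q_V)/5 and q_V = (129 - q_X)/3.
Solving the pair: q_X = 159/14, q_V = 549/14.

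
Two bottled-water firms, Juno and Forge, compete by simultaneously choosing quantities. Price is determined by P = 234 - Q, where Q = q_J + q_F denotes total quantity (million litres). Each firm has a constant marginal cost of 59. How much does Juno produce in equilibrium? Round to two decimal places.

A representative firm's profit is π_i = q_i(234 - Q) - 59q_i.
Setting ∂π_i/∂q_i = 0 with rivals' quantities fixed: 175 - 2q_i - q_j = 0.
By symmetry each firm produces the same amount; substituting q_j = q_i yields q_i = 175/3.

58.33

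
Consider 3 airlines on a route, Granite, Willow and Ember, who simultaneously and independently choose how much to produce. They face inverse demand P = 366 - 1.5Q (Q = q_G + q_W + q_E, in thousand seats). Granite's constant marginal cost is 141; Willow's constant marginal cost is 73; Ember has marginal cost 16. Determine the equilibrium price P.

Granite's profit: π_G = (366 - 1.5Q)q_G - (141q_G). Setting ∂π_G/∂q_G = 0: 225 - 3q_G - (3/2)(q_W + q_E) = 0.
Willow's profit: π_W = (366 - 1.5Q)q_W - (73q_W). Setting ∂π_W/∂q_W = 0: 293 - 3q_W - (3/2)(q_G + q_E) = 0.
Ember's first-order condition: 350 - 3q_E - (3/2)(q_G + q_W) = 0.
Adding the 3 conditions: 868 − 3Q − 3Q = 0, i.e. Q = 434/3.
Back-substituting: q_G = (225 − 217)/(3/2) = 16/3, q_W = (293 − 217)/(3/2) = 152/3, q_E = (350 − 217)/(3/2) = 266/3.
Total output Q = 434/3, so price P = 366 - (3/2)·(434/3) = 149.

149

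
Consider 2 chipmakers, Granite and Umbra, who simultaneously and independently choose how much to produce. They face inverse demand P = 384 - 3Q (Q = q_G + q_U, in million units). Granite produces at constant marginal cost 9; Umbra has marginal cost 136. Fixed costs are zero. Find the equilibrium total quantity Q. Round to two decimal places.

69.22

Granite's profit: π_G = (384 - 3Q)q_G - (9q_G). Setting ∂π_G/∂q_G = 0: 375 - 6q_G - 3(q_U) = 0.
Umbra's first-order condition: 248 - 6q_U - 3(q_G) = 0.
Best responses: q_G = (375 - 3q_U)/6, q_U = (248 - 3q_G)/6.
Solving the pair: q_G = 502/9, q_U = 121/9.
Total output Q = 502/9 + 121/9 = 623/9.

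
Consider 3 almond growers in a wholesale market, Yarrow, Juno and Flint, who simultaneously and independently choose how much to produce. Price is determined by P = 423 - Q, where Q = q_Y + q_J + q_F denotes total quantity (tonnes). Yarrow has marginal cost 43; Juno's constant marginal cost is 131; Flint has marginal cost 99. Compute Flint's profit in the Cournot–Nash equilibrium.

Yarrow's profit: π_Y = (423 - Q)q_Y - (43q_Y). Setting ∂π_Y/∂q_Y = 0: 380 - 2q_Y - (q_J + q_F) = 0.
Juno's first-order condition: 292 - 2q_J - (q_Y + q_F) = 0.
Flint's first-order condition: 324 - 2q_F - (q_Y + q_J) = 0.
Adding the 3 conditions: 996 − 2Q − 2Q = 0, i.e. Q = 249.
Back-substituting: q_Y = (380 − 249) = 131, q_J = (292 − 249) = 43, q_F = (324 − 249) = 75.
Price P = 423 - 249 = 174.
Flint's profit: (174 - 99)·75 = 5625.

5625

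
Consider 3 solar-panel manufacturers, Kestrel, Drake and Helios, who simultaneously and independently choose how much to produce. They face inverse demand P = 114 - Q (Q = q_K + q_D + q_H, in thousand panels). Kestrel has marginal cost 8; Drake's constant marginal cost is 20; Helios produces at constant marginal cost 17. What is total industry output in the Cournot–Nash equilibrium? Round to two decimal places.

74.25

Kestrel's profit: π_K = (114 - Q)q_K - (8q_K). Setting ∂π_K/∂q_K = 0: 106 - 2q_K - (q_D + q_H) = 0.
Drake's profit: π_D = (114 - Q)q_D - (20q_D). Setting ∂π_D/∂q_D = 0: 94 - 2q_D - (q_K + q_H) = 0.
Helios's first-order condition: 97 - 2q_H - (q_K + q_D) = 0.
Adding the 3 first-order conditions: 297 − 4Q = 0, so Q = 297/4.
Back-substituting: q_K = (106 − 297/4) = 127/4, q_D = (94 − 297/4) = 79/4, q_H = (97 − 297/4) = 91/4.
Total output Q = 127/4 + 79/4 + 91/4 = 297/4.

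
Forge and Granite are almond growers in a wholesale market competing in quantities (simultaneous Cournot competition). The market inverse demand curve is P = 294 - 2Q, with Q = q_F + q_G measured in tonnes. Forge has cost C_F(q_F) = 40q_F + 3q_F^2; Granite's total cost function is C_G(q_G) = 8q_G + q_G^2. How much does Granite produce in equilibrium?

Forge's profit: π_F = (294 - 2Q)q_F - (40q_F + 3q_F²). Setting ∂π_F/∂q_F = 0: 254 - 10q_F - 2(q_G) = 0.
Granite's first-order condition: 286 - 6q_G - 2(q_F) = 0.
So q_F = (254 - 2q_G)/10 and q_G = (286 - 2q_F)/6.
Solving the pair: q_F = 17, q_G = 42.

42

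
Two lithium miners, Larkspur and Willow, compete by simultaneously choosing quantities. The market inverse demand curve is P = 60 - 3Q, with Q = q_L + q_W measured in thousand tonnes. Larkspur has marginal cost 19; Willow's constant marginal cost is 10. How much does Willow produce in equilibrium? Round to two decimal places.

6.56

Larkspur's profit: π_L = (60 - 3Q)q_L - (19q_L). Setting ∂π_L/∂q_L = 0: 41 - 6q_L - 3(q_W) = 0.
Willow's first-order condition: 50 - 6q_W - 3(q_L) = 0.
Best responses: q_L = (41 - 3q_W)/6, q_W = (50 - 3q_L)/6.
Substituting one into the other gives q_L = 32/9 and q_W = 59/9.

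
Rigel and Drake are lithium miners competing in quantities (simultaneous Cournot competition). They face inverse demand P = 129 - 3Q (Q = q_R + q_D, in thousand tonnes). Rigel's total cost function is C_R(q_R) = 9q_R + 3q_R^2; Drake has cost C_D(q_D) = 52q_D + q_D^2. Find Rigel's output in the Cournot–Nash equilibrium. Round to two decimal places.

Rigel's profit: π_R = (129 - 3Q)q_R - (9q_R + 3q_R²). Setting ∂π_R/∂q_R = 0: 120 - 12q_R - 3(q_D) = 0.
Drake's first-order condition: 77 - 8q_D - 3(q_R) = 0.
Best responses: q_R = (120 - 3q_D)/12, q_D = (77 - 3q_R)/8.
Substituting one into the other gives q_R = 243/29 and q_D = 188/29.

8.38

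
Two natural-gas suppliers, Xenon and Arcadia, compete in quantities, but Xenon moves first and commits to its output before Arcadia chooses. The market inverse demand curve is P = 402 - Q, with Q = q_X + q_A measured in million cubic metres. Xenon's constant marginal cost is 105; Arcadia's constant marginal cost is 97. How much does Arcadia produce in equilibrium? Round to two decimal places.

80.25

Solve by backward induction. Given q_X, the follower Arcadia maximises π_A = (402 - q_X - q_A)q_A - 97q_A.
Setting the follower's marginal profit to zero, 305 - q_X - 2q_A = 0, i.e. q_A = (305 - q_X)/2.
The leader anticipates this reaction. Substituting into P = 402 - Q gives P = 499/2 - (1/2)q_X, so π_X = (499/2 - (1/2)q_X)q_X - 105q_X.
Leader FOC: 289/2 - q_X = 0, so q_X = 289/2.
Then q_A = (305 - 289/2)/2 = 321/4.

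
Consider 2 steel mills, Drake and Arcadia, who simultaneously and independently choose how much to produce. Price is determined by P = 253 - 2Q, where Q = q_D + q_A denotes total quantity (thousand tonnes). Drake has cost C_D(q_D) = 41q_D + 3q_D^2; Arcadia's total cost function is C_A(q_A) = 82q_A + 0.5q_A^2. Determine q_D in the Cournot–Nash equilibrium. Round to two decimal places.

Drake's profit: π_D = (253 - 2Q)q_D - (41q_D + 3q_D²). Setting ∂π_D/∂q_D = 0: 212 - 10q_D - 2(q_A) = 0.
Arcadia's first-order condition: 171 - 5q_A - 2(q_D) = 0.
Best responses: q_D = (212 - 2q_A)/10, q_A = (171 - 2q_D)/5.
Solving the pair: q_D = 359/23, q_A = 643/23.

15.61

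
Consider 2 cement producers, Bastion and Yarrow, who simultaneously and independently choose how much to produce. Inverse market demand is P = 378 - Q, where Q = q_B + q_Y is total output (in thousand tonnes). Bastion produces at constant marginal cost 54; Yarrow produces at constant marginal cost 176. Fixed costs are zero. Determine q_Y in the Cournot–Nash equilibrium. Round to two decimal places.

26.67

Bastion's profit: π_B = (378 - Q)q_B - (54q_B). Setting ∂π_B/∂q_B = 0: 324 - 2q_B - (q_Y) = 0.
Yarrow's profit: π_Y = (378 - Q)q_Y - (176q_Y). Setting ∂π_Y/∂q_Y = 0: 202 - 2q_Y - (q_B) = 0.
Best responses: q_B = (324 - q_Y)/2, q_Y = (202 - q_B)/2.
Solving the pair: q_B = 446/3, q_Y = 80/3.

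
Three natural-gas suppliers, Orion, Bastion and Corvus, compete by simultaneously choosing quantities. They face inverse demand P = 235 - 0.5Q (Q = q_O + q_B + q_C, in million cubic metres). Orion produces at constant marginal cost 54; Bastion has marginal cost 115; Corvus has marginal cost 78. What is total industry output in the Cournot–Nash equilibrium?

Orion's profit: π_O = (235 - 0.5Q)q_O - (54q_O). Setting ∂π_O/∂q_O = 0: 181 - q_O - (1/2)(q_B + q_C) = 0.
Bastion's first-order condition: 120 - q_B - (1/2)(q_O + q_C) = 0.
Corvus's first-order condition: 157 - q_C - (1/2)(q_O + q_B) = 0.
Adding the 3 first-order conditions: 458 − 2Q = 0, so Q = 229.
Back-substituting: q_O = (181 − 229/2)/(1/2) = 133, q_B = (120 − 229/2)/(1/2) = 11, q_C = (157 − 229/2)/(1/2) = 85.
Total output Q = 133 + 11 + 85 = 229.

229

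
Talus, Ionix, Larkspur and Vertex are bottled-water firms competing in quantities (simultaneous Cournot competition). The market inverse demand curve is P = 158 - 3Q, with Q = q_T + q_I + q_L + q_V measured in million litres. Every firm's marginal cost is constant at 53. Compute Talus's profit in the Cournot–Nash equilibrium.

A representative firm's profit is π_i = q_i(158 - 3Q) - 53q_i.
Setting ∂π_i/∂q_i = 0 with rivals' quantities fixed: 105 - 6q_i - 3·Σ_{j≠i} q_j = 0.
By symmetry each firm produces the same amount; substituting Σ_{j≠i} q_j = 3q_i yields q_i = 105/15 = 7.
Price P = 158 - 3·28 = 74.
Talus's profit: (74 - 53)·7 = 147.

147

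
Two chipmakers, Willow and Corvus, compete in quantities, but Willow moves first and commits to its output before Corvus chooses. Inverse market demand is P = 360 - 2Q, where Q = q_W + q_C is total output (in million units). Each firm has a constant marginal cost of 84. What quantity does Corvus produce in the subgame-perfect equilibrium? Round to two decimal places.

34.50

The follower Corvus best-responds to any q_W: π_C = (360 - 2Q)q_C - 84q_C.
∂π_C/∂q_C = 276 - 2q_W - 4q_C = 0 gives the reaction function q_C = (276 - 2q_W)/4.
The leader anticipates this reaction. Substituting into P = 360 - 2Q gives P = 222 - q_W, so π_W = (222 - q_W)q_W - 84q_W.
The leader's first-order condition 138 - 2q_W = 0 yields q_W = 69.
Then q_C = (276 - 2·69)/4 = 69/2.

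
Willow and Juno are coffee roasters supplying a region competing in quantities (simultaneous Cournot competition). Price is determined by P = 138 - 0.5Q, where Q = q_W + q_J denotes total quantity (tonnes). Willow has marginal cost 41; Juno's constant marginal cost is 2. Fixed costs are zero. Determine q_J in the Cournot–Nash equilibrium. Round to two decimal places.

Willow's profit: π_W = (138 - 0.5Q)q_W - (41q_W). Setting ∂π_W/∂q_W = 0: 97 - q_W - (1/2)(q_J) = 0.
Juno's profit: π_J = (138 - 0.5Q)q_J - (2q_J). Setting ∂π_J/∂q_J = 0: 136 - q_J - (1/2)(q_W) = 0.
So q_W = (97 - (1/2)q_J) and q_J = (136 - (1/2)q_W).
Solving the pair: q_W = 116/3, q_J = 350/3.

116.67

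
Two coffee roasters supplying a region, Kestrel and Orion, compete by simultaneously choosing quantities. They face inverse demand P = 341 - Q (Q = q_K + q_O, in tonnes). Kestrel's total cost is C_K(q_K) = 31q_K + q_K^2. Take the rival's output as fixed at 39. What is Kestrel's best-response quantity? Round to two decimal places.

With the rival's output fixed at 39, Kestrel's profit is π_K = (341 - 39 - q_K)q_K - (31q_K + q_K²) = (302 - q_K)q_K - (31q_K + q_K²).
∂π_K/∂q_K = 271 - 4q_K = 0, so q_K = 271/4.

67.75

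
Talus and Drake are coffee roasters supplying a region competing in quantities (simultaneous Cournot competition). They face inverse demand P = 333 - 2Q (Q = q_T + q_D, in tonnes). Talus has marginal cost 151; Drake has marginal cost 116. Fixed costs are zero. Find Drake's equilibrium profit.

Talus's profit: π_T = (333 - 2Q)q_T - (151q_T). Setting ∂π_T/∂q_T = 0: 182 - 4q_T - 2(q_D) = 0.
Drake's first-order condition: 217 - 4q_D - 2(q_T) = 0.
Rearranging gives the reaction functions q_T = (182 - 2q_D)/4 and q_D = (217 - 2q_T)/4.
Solving the pair: q_T = 49/2, q_D = 42.
Price P = 333 - 2·(133/2) = 200.
Drake's profit: (200 - 116)·42 = 3528.

3528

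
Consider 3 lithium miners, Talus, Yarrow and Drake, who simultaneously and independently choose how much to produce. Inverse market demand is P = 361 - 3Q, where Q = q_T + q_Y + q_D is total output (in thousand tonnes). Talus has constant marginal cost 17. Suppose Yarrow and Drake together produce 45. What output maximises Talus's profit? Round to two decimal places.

With rivals' combined output fixed at 45, Talus's profit is π_T = (361 - 3·45 - 3q_T)q_T - (17q_T) = (226 - 3q_T)q_T - (17q_T).
∂π_T/∂q_T = 209 - 6q_T = 0, so q_T = 209/6.

34.83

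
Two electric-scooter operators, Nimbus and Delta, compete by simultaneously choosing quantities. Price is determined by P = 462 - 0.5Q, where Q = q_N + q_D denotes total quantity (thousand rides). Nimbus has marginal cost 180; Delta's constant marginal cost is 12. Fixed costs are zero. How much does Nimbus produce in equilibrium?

Nimbus's profit: π_N = (462 - 0.5Q)q_N - (180q_N). Setting ∂π_N/∂q_N = 0: 282 - q_N - (1/2)(q_D) = 0.
Delta's first-order condition: 450 - q_D - (1/2)(q_N) = 0.
Rearranging gives the reaction functions q_N = (282 - (1/2)q_D) and q_D = (450 - (1/2)q_N).
Solving the pair: q_N = 76, q_D = 412.

76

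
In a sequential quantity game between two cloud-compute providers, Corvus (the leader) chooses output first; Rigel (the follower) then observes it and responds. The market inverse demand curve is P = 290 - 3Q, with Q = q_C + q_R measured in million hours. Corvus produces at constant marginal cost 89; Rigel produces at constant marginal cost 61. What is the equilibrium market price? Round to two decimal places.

132.25

Solve by backward induction. Given q_C, the follower Rigel maximises π_R = (290 - 3q_C - 3q_R)q_R - 61q_R.
Follower FOC: 229 - 3q_C - 6q_R = 0, so q_R(q_C) = (229 - 3q_C)/6.
The leader anticipates this reaction. Substituting into P = 290 - 3Q gives P = 351/2 - (3/2)q_C, so π_C = (351/2 - (3/2)q_C)q_C - 89q_C.
The leader's first-order condition 173/2 - 3q_C = 0 yields q_C = 173/6.
Then q_R = (229 - 3·(173/6))/6 = 95/4.
Total output Q = 631/12, so price P = 290 - 3·(631/12) = 529/4.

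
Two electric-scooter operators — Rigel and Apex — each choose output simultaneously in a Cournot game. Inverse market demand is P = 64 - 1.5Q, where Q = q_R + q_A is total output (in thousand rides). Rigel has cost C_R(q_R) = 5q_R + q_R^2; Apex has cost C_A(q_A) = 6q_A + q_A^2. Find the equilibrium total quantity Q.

18

Rigel's profit: π_R = (64 - 1.5Q)q_R - (5q_R + q_R²). Setting ∂π_R/∂q_R = 0: 59 - 5q_R - (3/2)(q_A) = 0.
Apex's profit: π_A = (64 - 1.5Q)q_A - (6q_A + q_A²). Setting ∂π_A/∂q_A = 0: 58 - 5q_A - (3/2)(q_R) = 0.
So q_R = (59 - (3/2)q_A)/5 and q_A = (58 - (3/2)q_R)/5.
Substituting one into the other gives q_R = 64/7 and q_A = 62/7.
Total output Q = 64/7 + 62/7 = 18.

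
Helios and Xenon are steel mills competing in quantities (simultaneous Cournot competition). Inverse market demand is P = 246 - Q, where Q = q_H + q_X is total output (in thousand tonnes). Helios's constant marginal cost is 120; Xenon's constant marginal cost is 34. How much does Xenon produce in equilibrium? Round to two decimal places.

Helios's profit: π_H = (246 - Q)q_H - (120q_H). Setting ∂π_H/∂q_H = 0: 126 - 2q_H - (q_X) = 0.
Xenon's profit: π_X = (246 - Q)q_X - (34q_X). Setting ∂π_X/∂q_X = 0: 212 - 2q_X - (q_H) = 0.
So q_H = (126 - q_X)/2 and q_X = (212 - q_H)/2.
Substituting one into the other gives q_H = 40/3 and q_X = 298/3.

99.33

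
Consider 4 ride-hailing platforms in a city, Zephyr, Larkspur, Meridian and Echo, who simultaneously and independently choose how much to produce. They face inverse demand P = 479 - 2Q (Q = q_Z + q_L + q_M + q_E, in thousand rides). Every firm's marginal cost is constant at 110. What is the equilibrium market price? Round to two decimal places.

183.80

A representative firm's profit is π_i = q_i(479 - 2Q) - 110q_i.
First-order condition (treating rivals' output as given): 369 - 4q_i - 2·Σ_{j≠i} q_j = 0.
By symmetry each firm produces the same amount; substituting Σ_{j≠i} q_j = 3q_i yields q_i = 369/10.
Total output Q = 738/5, so price P = 479 - 2·(738/5) = 919/5.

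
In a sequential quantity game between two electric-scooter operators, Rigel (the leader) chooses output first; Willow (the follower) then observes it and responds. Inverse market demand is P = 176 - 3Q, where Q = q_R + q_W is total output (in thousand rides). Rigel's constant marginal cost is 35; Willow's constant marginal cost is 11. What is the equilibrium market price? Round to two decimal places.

The follower Willow best-responds to any q_R: π_W = (176 - 3Q)q_W - 11q_W.
Follower FOC: 165 - 3q_R - 6q_W = 0, so q_W(q_R) = (165 - 3q_R)/6.
The leader anticipates this reaction. Substituting into P = 176 - 3Q gives P = 187/2 - (3/2)q_R, so π_R = (187/2 - (3/2)q_R)q_R - 35q_R.
Leader FOC: 117/2 - 3q_R = 0, so q_R = 39/2.
Then q_W = (165 - 3·(39/2))/6 = 71/4.
Total output Q = 149/4, so price P = 176 - 3·(149/4) = 257/4.

64.25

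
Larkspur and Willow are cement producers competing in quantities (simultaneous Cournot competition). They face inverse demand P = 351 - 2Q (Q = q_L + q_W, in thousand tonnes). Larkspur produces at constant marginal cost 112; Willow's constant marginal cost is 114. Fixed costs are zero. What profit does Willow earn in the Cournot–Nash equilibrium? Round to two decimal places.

3068.06

Larkspur's profit: π_L = (351 - 2Q)q_L - (112q_L). Setting ∂π_L/∂q_L = 0: 239 - 4q_L - 2(q_W) = 0.
Willow's first-order condition: 237 - 4q_W - 2(q_L) = 0.
So q_L = (239 - 2q_W)/4 and q_W = (237 - 2q_L)/4.
Substituting one into the other gives q_L = 241/6 and q_W = 235/6.
Price P = 351 - 2·(238/3) = 577/3.
Willow's profit: (577/3 - 114)·(235/6) = 3068.0556.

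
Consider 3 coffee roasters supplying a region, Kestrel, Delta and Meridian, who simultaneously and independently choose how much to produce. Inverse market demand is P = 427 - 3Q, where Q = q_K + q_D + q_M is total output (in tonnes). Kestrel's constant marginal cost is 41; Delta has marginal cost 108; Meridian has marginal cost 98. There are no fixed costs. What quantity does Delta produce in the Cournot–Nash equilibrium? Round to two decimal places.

20.17

Kestrel's profit: π_K = (427 - 3Q)q_K - (41q_K). Setting ∂π_K/∂q_K = 0: 386 - 6q_K - 3(q_D + q_M) = 0.
Delta's profit: π_D = (427 - 3Q)q_D - (108q_D). Setting ∂π_D/∂q_D = 0: 319 - 6q_D - 3(q_K + q_M) = 0.
Meridian's profit: π_M = (427 - 3Q)q_M - (98q_M). Setting ∂π_M/∂q_M = 0: 329 - 6q_M - 3(q_K + q_D) = 0.
Adding the 3 conditions: 1034 − 6Q − 6Q = 0, i.e. Q = 517/6.
Back-substituting: q_K = (386 − 517/2)/3 = 85/2, q_D = (319 − 517/2)/3 = 121/6, q_M = (329 − 517/2)/3 = 47/2.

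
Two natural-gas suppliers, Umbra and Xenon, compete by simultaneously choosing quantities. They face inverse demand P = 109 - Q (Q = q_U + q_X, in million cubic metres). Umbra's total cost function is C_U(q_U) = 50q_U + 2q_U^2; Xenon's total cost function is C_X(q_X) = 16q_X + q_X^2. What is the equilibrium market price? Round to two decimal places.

Umbra's profit: π_U = (109 - Q)q_U - (50q_U + 2q_U²). Setting ∂π_U/∂q_U = 0: 59 - 6q_U - (q_X) = 0.
Xenon's first-order condition: 93 - 4q_X - (q_U) = 0.
Best responses: q_U = (59 - q_X)/6, q_X = (93 - q_U)/4.
Substituting one into the other gives q_U = 143/23 and q_X = 499/23.
Total output Q = 642/23, so price P = 109 - 642/23 = 1865/23.

81.09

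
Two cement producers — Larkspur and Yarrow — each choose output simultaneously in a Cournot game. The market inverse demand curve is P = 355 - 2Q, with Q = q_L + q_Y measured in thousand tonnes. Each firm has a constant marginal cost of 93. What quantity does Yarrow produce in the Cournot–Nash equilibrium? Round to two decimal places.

43.67

Each firm earns π_i = (355 - 2Q)q_i - 93q_i.
First-order condition (treating rivals' output as given): 262 - 4q_i - 2q_j = 0.
By symmetry each firm produces the same amount; substituting q_j = q_i yields q_i = 262/6 = 131/3.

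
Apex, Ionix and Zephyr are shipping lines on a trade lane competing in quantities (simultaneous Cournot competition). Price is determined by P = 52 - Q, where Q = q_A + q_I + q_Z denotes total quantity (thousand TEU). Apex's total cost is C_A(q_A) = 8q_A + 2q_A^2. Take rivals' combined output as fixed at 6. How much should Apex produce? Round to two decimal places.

With rivals' combined output fixed at 6, Apex's profit is π_A = (52 - 6 - q_A)q_A - (8q_A + 2q_A²) = (46 - q_A)q_A - (8q_A + 2q_A²).
∂π_A/∂q_A = 38 - 6q_A = 0, so q_A = 19/3.

6.33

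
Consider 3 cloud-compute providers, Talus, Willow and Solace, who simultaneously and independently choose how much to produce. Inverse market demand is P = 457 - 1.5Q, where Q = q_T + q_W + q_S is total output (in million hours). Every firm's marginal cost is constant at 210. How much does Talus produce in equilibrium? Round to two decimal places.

A representative firm's profit is π_i = q_i(457 - 1.5Q) - 210q_i.
Setting ∂π_i/∂q_i = 0 with rivals' quantities fixed: 247 - 3q_i - (3/2)·Σ_{j≠i} q_j = 0.
With identical firms every q_j equals q_i, so Σ_{j≠i} q_j = 2q_i and 247 = 6q_i, giving q_i = 247/6.

41.17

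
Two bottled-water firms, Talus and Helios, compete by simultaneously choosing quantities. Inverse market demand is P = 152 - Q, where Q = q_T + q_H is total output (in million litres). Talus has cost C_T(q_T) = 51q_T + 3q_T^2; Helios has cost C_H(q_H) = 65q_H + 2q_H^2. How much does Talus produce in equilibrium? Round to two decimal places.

Talus's profit: π_T = (152 - Q)q_T - (51q_T + 3q_T²). Setting ∂π_T/∂q_T = 0: 101 - 8q_T - (q_H) = 0.
Helios's first-order condition: 87 - 6q_H - (q_T) = 0.
Rearranging gives the reaction functions q_T = (101 - q_H)/8 and q_H = (87 - q_T)/6.
Substituting one into the other gives q_T = 519/47 and q_H = 595/47.

11.04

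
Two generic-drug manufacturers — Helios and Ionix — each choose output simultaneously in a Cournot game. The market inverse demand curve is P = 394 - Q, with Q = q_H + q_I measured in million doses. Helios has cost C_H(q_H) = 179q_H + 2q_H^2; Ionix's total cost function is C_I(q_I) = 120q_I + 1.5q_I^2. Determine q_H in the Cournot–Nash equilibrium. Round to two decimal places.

27.62

Helios's profit: π_H = (394 - Q)q_H - (179q_H + 2q_H²). Setting ∂π_H/∂q_H = 0: 215 - 6q_H - (q_I) = 0.
Ionix's profit: π_I = (394 - Q)q_I - (120q_I + (3/2)q_I²). Setting ∂π_I/∂q_I = 0: 274 - 5q_I - (q_H) = 0.
So q_H = (215 - q_I)/6 and q_I = (274 - q_H)/5.
Solving the pair: q_H = 801/29, q_I = 1429/29.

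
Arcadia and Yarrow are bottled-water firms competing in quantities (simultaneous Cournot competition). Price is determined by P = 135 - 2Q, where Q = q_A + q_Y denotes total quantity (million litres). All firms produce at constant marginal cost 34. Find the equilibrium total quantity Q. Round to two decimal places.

Each firm earns π_i = (135 - 2Q)q_i - 34q_i.
Setting ∂π_i/∂q_i = 0 with rivals' quantities fixed: 101 - 4q_i - 2q_j = 0.
With identical firms every q_j equals q_i, so q_j = q_i and 101 = 6q_i, giving q_i = 101/6.
Total output Q = 101/6 + 101/6 = 101/3.

33.67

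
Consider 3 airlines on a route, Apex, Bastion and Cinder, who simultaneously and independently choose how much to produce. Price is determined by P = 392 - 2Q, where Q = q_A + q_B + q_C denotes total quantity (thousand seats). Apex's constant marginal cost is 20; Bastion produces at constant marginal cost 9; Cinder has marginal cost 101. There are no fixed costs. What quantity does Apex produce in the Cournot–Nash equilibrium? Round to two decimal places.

Apex's profit: π_A = (392 - 2Q)q_A - (20q_A). Setting ∂π_A/∂q_A = 0: 372 - 4q_A - 2(q_B + q_C) = 0.
Bastion's first-order condition: 383 - 4q_B - 2(q_A + q_C) = 0.
Cinder's first-order condition: 291 - 4q_C - 2(q_A + q_B) = 0.
Summing all 3 equations gives 1046 − 8Q = 0, hence Q = 523/4.
Back-substituting: q_A = (372 − 523/2)/2 = 221/4, q_B = (383 − 523/2)/2 = 243/4, q_C = (291 − 523/2)/2 = 59/4.

55.25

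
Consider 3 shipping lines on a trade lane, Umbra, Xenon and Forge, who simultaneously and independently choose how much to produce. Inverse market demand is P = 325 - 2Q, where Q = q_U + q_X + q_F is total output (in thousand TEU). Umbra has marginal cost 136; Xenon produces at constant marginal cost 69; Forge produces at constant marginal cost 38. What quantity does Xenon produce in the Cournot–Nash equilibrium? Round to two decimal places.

36.50

Umbra's profit: π_U = (325 - 2Q)q_U - (136q_U). Setting ∂π_U/∂q_U = 0: 189 - 4q_U - 2(q_X + q_F) = 0.
Xenon's profit: π_X = (325 - 2Q)q_X - (69q_X). Setting ∂π_X/∂q_X = 0: 256 - 4q_X - 2(q_U + q_F) = 0.
Forge's profit: π_F = (325 - 2Q)q_F - (38q_F). Setting ∂π_F/∂q_F = 0: 287 - 4q_F - 2(q_U + q_X) = 0.
Adding the 3 first-order conditions: 732 − 8Q = 0, so Q = 183/2.
Back-substituting: q_U = (189 − 183)/2 = 3, q_X = (256 − 183)/2 = 73/2, q_F = (287 − 183)/2 = 52.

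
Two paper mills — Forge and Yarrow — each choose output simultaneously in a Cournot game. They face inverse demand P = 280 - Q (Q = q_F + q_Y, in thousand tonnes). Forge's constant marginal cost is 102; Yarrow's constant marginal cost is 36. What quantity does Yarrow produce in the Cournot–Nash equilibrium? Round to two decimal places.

103.33

Forge's profit: π_F = (280 - Q)q_F - (102q_F). Setting ∂π_F/∂q_F = 0: 178 - 2q_F - (q_Y) = 0.
Yarrow's profit: π_Y = (280 - Q)q_Y - (36q_Y). Setting ∂π_Y/∂q_Y = 0: 244 - 2q_Y - (q_F) = 0.
So q_F = (178 - q_Y)/2 and q_Y = (244 - q_F)/2.
Substituting one into the other gives q_F = 112/3 and q_Y = 310/3.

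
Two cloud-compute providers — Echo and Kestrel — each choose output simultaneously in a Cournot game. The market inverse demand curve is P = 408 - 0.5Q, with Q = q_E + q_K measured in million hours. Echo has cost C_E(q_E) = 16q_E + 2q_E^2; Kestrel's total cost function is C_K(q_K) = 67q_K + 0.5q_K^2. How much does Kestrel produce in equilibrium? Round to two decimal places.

Echo's profit: π_E = (408 - 0.5Q)q_E - (16q_E + 2q_E²). Setting ∂π_E/∂q_E = 0: 392 - 5q_E - (1/2)(q_K) = 0.
Kestrel's first-order condition: 341 - 2q_K - (1/2)(q_E) = 0.
Best responses: q_E = (392 - (1/2)q_K)/5, q_K = (341 - (1/2)q_E)/2.
Substituting one into the other gives q_E = 818/13 and q_K = 154.7692.

154.77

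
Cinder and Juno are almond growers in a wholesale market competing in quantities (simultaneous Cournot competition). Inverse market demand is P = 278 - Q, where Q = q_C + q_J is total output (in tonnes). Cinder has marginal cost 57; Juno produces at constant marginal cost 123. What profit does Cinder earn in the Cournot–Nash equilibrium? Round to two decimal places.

Cinder's profit: π_C = (278 - Q)q_C - (57q_C). Setting ∂π_C/∂q_C = 0: 221 - 2q_C - (q_J) = 0.
Juno's profit: π_J = (278 - Q)q_J - (123q_J). Setting ∂π_J/∂q_J = 0: 155 - 2q_J - (q_C) = 0.
Best responses: q_C = (221 - q_J)/2, q_J = (155 - q_C)/2.
Substituting one into the other gives q_C = 287/3 and q_J = 89/3.
Price P = 278 - 376/3 = 458/3.
Cinder's profit: (458/3 - 57)·(287/3) = 9152.1111.

9152.11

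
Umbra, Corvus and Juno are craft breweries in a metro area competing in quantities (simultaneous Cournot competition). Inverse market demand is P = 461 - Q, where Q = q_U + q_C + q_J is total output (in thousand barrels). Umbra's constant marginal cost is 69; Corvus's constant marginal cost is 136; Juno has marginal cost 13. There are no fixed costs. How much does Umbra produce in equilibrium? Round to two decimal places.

100.75

Umbra's profit: π_U = (461 - Q)q_U - (69q_U). Setting ∂π_U/∂q_U = 0: 392 - 2q_U - (q_C + q_J) = 0.
Corvus's first-order condition: 325 - 2q_C - (q_U + q_J) = 0.
Juno's profit: π_J = (461 - Q)q_J - (13q_J). Setting ∂π_J/∂q_J = 0: 448 - 2q_J - (q_U + q_C) = 0.
Summing all 3 equations gives 1165 − 4Q = 0, hence Q = 1165/4.
Back-substituting: q_U = (392 − 1165/4) = 403/4, q_C = (325 − 1165/4) = 135/4, q_J = (448 − 1165/4) = 627/4.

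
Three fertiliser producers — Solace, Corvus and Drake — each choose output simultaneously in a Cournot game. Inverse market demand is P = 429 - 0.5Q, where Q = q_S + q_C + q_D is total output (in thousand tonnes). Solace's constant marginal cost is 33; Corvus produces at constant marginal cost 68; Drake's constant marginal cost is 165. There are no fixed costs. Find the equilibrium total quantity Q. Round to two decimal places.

510.50

Solace's profit: π_S = (429 - 0.5Q)q_S - (33q_S). Setting ∂π_S/∂q_S = 0: 396 - q_S - (1/2)(q_C + q_D) = 0.
Corvus's profit: π_C = (429 - 0.5Q)q_C - (68q_C). Setting ∂π_C/∂q_C = 0: 361 - q_C - (1/2)(q_S + q_D) = 0.
Drake's first-order condition: 264 - q_D - (1/2)(q_S + q_C) = 0.
Adding the 3 first-order conditions: 1021 − 2Q = 0, so Q = 1021/2.
Back-substituting: q_S = (396 − 1021/4)/(1/2) = 563/2, q_C = (361 − 1021/4)/(1/2) = 423/2, q_D = (264 − 1021/4)/(1/2) = 35/2.
Total output Q = 563/2 + 423/2 + 35/2 = 1021/2.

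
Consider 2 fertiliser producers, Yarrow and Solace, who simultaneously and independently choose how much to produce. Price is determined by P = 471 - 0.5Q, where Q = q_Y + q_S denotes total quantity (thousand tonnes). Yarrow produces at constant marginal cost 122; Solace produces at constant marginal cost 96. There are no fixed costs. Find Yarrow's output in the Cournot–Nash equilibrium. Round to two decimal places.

215.33

Yarrow's profit: π_Y = (471 - 0.5Q)q_Y - (122q_Y). Setting ∂π_Y/∂q_Y = 0: 349 - q_Y - (1/2)(q_S) = 0.
Solace's first-order condition: 375 - q_S - (1/2)(q_Y) = 0.
Best responses: q_Y = (349 - (1/2)q_S), q_S = (375 - (1/2)q_Y).
Substituting one into the other gives q_Y = 646/3 and q_S = 802/3.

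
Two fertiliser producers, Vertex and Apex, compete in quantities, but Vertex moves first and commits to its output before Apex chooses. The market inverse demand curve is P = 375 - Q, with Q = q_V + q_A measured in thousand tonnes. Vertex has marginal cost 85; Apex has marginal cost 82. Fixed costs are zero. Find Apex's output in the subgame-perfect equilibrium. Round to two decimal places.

Solve by backward induction. Given q_V, the follower Apex maximises π_A = (375 - q_V - q_A)q_A - 82q_A.
Setting the follower's marginal profit to zero, 293 - q_V - 2q_A = 0, i.e. q_A = (293 - q_V)/2.
Vertex substitutes q_A(q_V) into its own profit: π_V = q_V(375 - q_V - (293 - q_V)/2) - 85q_V = (457/2 - (1/2)q_V)q_V - 85q_V.
The leader's first-order condition 287/2 - q_V = 0 yields q_V = 287/2.
Then q_A = (293 - 287/2)/2 = 299/4.

74.75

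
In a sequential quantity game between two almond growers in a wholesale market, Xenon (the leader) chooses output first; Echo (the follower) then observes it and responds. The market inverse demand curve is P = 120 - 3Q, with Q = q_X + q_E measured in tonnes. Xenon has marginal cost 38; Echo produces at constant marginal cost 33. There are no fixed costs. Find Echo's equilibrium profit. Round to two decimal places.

Solve by backward induction. Given q_X, the follower Echo maximises π_E = (120 - 3q_X - 3q_E)q_E - 33q_E.
Follower FOC: 87 - 3q_X - 6q_E = 0, so q_E(q_X) = (87 - 3q_X)/6.
Xenon substitutes q_E(q_X) into its own profit: π_X = q_X(120 - 3q_X - (87 - 3q_X)/2) - 38q_X = (153/2 - (3/2)q_X)q_X - 38q_X.
Leader FOC: 77/2 - 3q_X = 0, so q_X = 77/6.
Then q_E = (87 - 3·(77/6))/6 = 97/12.
Price P = 120 - 3·(251/12) = 229/4.
Echo's profit: (229/4 - 33)·(97/12) = 196.0208.

196.02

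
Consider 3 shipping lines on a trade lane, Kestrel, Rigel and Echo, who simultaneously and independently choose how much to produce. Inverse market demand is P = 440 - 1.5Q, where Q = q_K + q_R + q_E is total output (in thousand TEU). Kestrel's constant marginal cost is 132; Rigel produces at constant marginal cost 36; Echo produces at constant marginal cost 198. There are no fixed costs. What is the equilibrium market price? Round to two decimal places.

201.50

Kestrel's profit: π_K = (440 - 1.5Q)q_K - (132q_K). Setting ∂π_K/∂q_K = 0: 308 - 3q_K - (3/2)(q_R + q_E) = 0.
Rigel's first-order condition: 404 - 3q_R - (3/2)(q_K + q_E) = 0.
Echo's first-order condition: 242 - 3q_E - (3/2)(q_K + q_R) = 0.
Adding the 3 first-order conditions: 954 − 6Q = 0, so Q = 159.
Back-substituting: q_K = (308 − 477/2)/(3/2) = 139/3, q_R = (404 − 477/2)/(3/2) = 331/3, q_E = (242 − 477/2)/(3/2) = 7/3.
Total output Q = 159, so price P = 440 - (3/2)·159 = 403/2.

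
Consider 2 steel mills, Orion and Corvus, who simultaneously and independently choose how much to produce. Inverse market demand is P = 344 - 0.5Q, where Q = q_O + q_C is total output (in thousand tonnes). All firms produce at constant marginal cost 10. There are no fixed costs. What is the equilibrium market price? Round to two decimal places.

A representative firm's profit is π_i = q_i(344 - 0.5Q) - 10q_i.
Setting ∂π_i/∂q_i = 0 with rivals' quantities fixed: 334 - q_i - (1/2)q_j = 0.
With identical firms every q_j equals q_i, so q_j = q_i and 334 = (3/2)q_i, giving q_i = 668/3.
Total output Q = 1336/3, so price P = 344 - (1/2)·(1336/3) = 364/3.

121.33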